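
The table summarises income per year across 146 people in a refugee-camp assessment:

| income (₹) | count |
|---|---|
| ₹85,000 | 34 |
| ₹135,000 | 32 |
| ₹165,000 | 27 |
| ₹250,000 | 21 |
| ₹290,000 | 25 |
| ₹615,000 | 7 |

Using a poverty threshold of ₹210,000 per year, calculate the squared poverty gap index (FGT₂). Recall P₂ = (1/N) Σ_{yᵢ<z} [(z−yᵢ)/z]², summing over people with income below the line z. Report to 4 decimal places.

0.1190

Poor units: 34×₹85,000, 32×₹135,000, 27×₹165,000 (q = 93 of N = 146).
Normalized shortfalls: (210000−85000)/210000 = 0.5952 (×34); (210000−135000)/210000 = 0.3571 (×32); (210000−165000)/210000 = 0.2143 (×27).
Squared: 0.3543 (×34); 0.1276 (×32); 0.0459 (×27).
Sum = 17.367914; P₂ = 17.367914 / 146 = 0.1190.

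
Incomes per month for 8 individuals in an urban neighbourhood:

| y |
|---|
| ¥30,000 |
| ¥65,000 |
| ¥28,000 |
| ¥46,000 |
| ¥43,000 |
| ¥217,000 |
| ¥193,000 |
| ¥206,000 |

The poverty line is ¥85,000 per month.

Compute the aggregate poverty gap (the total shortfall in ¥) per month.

¥213,000

Incomes under z: ¥28,000, ¥30,000, ¥43,000, ¥46,000, ¥65,000 (q = 5 of N = 8).
Individual gaps: 85000−28000 = 57000; 85000−30000 = 55000; 85000−43000 = 42000; 85000−46000 = 39000; 85000−65000 = 20000.
Aggregate gap = ¥213,000.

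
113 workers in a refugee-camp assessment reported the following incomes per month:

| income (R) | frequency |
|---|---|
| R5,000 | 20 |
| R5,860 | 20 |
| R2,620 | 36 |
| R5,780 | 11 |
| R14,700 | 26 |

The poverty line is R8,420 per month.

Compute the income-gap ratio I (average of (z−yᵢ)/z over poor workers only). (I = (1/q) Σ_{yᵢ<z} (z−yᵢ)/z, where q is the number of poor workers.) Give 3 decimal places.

0.488

Poor units: 36×R2,620, 20×R5,000, 11×R5,780, 20×R5,860 (q = 87 of N = 113).
Shortfall ratios (z−y)/z: 0.6888 (×36), 0.4062 (×20), 0.3135 (×11), 0.3040 (×20); sum = 42.451306.
The income-gap ratio divides by q (the poor only): 42.451306 / 87 = 0.488.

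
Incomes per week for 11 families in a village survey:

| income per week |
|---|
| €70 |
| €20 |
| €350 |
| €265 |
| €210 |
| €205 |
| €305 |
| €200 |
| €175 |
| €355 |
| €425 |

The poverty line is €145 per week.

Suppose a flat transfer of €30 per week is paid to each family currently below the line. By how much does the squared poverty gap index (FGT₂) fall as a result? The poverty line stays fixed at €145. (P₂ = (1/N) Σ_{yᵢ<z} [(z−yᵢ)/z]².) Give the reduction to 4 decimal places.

Before: below the line — €20, €70; squared poverty gap index (FGT₂) = 0.091882.
After the €30 transfer: below the line — €50, €100; squared poverty gap index (FGT₂) = 0.047779.
Reduction = 0.091882 − 0.047779 = 0.0441.

0.0441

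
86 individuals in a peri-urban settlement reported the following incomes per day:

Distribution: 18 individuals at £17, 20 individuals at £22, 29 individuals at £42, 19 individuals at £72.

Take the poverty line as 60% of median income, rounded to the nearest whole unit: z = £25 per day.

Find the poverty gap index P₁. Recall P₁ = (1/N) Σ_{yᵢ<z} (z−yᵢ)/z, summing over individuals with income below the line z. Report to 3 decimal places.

0.095

Below the line: 18×£17, 20×£22 (q = 38 of N = 86).
Gap ratios (z−y)/z: (25−17)/25 = 0.3200 (×18); (25−22)/25 = 0.1200 (×20).
Sum of shortfalls = 8.160000; P₁ averages over all N: 8.160000 / 86 = 0.095.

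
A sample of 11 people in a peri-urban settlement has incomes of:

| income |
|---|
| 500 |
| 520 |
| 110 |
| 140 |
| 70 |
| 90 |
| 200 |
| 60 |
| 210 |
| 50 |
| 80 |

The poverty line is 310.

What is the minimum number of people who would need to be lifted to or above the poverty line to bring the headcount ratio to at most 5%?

9 of the 11 people are poor, so H = 9/11 = 0.818.
A headcount ratio of at most 5% allows at most ⌊0.05 × 11⌋ = 0 poor people.
So at least 9 − 0 = 9 must be lifted.

9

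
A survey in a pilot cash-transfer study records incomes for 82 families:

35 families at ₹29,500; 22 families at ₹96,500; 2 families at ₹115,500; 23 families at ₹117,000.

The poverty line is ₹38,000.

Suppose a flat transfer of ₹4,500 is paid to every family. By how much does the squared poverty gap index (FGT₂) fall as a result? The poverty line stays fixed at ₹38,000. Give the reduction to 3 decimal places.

Before: below the line — 35×₹29,500; squared poverty gap index (FGT₂) = 0.02136.
After the ₹4,500 transfer: below the line — 35×₹34,000; squared poverty gap index (FGT₂) = 0.00473.
Reduction = 0.02136 − 0.00473 = 0.017.

0.017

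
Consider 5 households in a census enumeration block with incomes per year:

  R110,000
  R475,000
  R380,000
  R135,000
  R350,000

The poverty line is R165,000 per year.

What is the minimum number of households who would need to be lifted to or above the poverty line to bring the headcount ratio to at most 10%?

2

Currently q = 2 of N = 5 are below the line (H = 0.400).
A headcount ratio of at most 10% allows at most ⌊0.10 × 5⌋ = 0 poor households.
So at least 2 − 0 = 2 must be lifted.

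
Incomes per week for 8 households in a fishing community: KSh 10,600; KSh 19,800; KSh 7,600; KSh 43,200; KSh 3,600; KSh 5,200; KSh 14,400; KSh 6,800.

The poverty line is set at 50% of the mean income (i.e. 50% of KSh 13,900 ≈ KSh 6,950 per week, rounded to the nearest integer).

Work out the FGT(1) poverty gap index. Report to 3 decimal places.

0.094

Incomes under z: KSh 3,600, KSh 5,200, KSh 6,800 (q = 3 of N = 8).
Gap ratios (z−y)/z: (6950−3600)/6950 = 0.4820; (6950−5200)/6950 = 0.2518; (6950−6800)/6950 = 0.0216.
Σ = 0.755396. Dividing by the full population N = 8 gives P₁ = 0.094.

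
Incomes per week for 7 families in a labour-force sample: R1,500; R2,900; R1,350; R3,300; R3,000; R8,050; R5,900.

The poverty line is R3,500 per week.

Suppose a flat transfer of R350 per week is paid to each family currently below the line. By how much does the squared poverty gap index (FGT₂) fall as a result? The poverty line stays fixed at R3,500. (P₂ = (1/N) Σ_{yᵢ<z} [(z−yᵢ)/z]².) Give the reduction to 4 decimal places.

0.0376

Before: below the line — R1,350, R1,500, R2,900, R3,000, R3,300; squared poverty gap index (FGT₂) = 0.108134.
After the R350 transfer: below the line — R1,700, R1,850, R3,250, R3,350; squared poverty gap index (FGT₂) = 0.070525.
Reduction = 0.108134 − 0.070525 = 0.0376.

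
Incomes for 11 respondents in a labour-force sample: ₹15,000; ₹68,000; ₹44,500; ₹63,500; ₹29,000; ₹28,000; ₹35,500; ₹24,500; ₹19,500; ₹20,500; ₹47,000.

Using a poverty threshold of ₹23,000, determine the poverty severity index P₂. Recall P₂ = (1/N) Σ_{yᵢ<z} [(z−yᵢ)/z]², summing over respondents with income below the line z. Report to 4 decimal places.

Poor units: ₹15,000, ₹19,500, ₹20,500 (q = 3 of N = 11).
Shortfall ratios: (23000−15000)/23000 = 0.3478; (23000−19500)/23000 = 0.1522; (23000−20500)/23000 = 0.1087.
Squared: 0.1210; 0.0232; 0.0118.
Sum = 0.155955; P₂ = 0.155955 / 11 = 0.0142.

0.0142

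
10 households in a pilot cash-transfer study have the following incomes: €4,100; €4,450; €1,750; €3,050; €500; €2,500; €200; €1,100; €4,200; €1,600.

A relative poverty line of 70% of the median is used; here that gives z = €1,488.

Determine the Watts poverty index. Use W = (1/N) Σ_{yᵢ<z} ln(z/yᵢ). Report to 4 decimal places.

0.3400

Incomes under z: €200, €500, €1,100 (q = 3 of N = 10).
Log gaps: ln(1488/200) = 2.0069; ln(1488/500) = 1.0906; ln(1488/1100) = 0.3021.
W = 3.399574 / 10 = 0.3400.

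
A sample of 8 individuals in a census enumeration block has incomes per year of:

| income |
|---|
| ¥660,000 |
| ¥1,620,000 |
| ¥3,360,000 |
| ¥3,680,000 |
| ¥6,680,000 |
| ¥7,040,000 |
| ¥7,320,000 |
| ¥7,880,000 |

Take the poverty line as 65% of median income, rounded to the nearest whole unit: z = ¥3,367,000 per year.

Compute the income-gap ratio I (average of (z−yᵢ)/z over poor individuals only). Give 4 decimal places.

Below the line: ¥660,000, ¥1,620,000, ¥3,360,000 (q = 3 of N = 8).
Shortfall ratios (z−y)/z: 0.8040, 0.5189, 0.0021; sum = 1.324918.
I averages over the q = 3 poor units only: 1.324918 / 3 = 0.4416.

0.4416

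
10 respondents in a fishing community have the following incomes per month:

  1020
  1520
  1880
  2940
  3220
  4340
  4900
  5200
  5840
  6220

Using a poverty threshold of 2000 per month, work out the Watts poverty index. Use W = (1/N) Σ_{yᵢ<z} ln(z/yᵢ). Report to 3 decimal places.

Below the line: 1020, 1520, 1880 (q = 3 of N = 10).
Log shortfalls: ln(2000/1020) = 0.6733; ln(2000/1520) = 0.2744; ln(2000/1880) = 0.0619.
W = 1.009657 / 10 = 0.101.

0.101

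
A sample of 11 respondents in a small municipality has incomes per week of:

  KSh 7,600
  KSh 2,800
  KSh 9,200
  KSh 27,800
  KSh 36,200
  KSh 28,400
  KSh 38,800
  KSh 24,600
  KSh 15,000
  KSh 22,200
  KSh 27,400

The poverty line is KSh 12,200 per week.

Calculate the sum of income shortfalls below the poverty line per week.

Poor units: KSh 2,800, KSh 7,600, KSh 9,200 (q = 3 of N = 11).
Individual gaps: 12200−2800 = 9400; 12200−7600 = 4600; 12200−9200 = 3000.
Aggregate gap = KSh 17,000.

KSh 17,000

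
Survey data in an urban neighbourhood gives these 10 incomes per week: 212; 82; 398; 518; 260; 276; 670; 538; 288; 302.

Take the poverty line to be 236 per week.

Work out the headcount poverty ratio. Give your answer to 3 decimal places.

2 of the 10 respondents have income below 236.
H = 2/10 = 0.200.

0.200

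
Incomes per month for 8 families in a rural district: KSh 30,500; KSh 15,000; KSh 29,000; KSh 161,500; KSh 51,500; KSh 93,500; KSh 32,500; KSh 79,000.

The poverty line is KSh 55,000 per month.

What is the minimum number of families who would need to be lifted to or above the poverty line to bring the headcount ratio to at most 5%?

5

Currently q = 5 of N = 8 are below the line (H = 0.625).
A headcount ratio of at most 5% allows at most ⌊0.05 × 8⌋ = 0 poor families.
So at least 5 − 0 = 5 must be lifted.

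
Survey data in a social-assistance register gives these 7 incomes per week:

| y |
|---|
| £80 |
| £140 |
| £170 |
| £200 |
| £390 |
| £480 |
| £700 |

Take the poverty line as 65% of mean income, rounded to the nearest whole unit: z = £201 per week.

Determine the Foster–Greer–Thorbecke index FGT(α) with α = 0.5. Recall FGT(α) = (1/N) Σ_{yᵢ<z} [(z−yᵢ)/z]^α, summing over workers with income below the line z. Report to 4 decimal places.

Below the line: £80, £140, £170, £200 (q = 4 of N = 7).
Normalized shortfalls: (201−80)/201 = 0.6020; (201−140)/201 = 0.3035; (201−170)/201 = 0.1542; (201−200)/201 = 0.0050.
Raised to α = 0.5: 0.77588; 0.55089; 0.39272; 0.07053.
Sum = 1.790027; FGT(0.5) = 1.790027 / 7 = 0.2557.

0.2557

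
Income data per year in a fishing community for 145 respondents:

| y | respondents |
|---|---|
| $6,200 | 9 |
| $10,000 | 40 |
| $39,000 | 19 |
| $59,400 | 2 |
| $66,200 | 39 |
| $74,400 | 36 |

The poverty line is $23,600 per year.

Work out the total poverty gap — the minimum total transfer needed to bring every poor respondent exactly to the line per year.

Below the line: 9×$6,200, 40×$10,000 (q = 49 of N = 145).
Individual gaps: 9×(23600−6200) = 156600; 40×(23600−10000) = 544000.
Aggregate gap = $700,600.

$700,600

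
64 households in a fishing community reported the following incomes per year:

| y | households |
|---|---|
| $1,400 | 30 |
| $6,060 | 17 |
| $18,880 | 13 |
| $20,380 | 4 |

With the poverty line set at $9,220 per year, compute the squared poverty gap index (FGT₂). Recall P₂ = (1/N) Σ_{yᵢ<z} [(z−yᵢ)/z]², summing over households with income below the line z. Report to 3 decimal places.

0.368

Below the line: 30×$1,400, 17×$6,060 (q = 47 of N = 64).
Normalized shortfalls: (9220−1400)/9220 = 0.8482 (×30); (9220−6060)/9220 = 0.3427 (×17).
Squared: 0.7194 (×30); 0.1175 (×17).
Sum = 23.577990; P₂ = 23.577990 / 64 = 0.368.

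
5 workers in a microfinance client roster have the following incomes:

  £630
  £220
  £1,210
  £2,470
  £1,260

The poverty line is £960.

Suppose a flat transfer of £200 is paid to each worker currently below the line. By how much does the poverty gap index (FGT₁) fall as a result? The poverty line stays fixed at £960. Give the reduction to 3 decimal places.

0.083

Before: below the line — £220, £630; poverty gap index (FGT₁) = 0.22292.
After the £200 transfer: below the line — £420, £830; poverty gap index (FGT₁) = 0.13958.
Reduction = 0.22292 − 0.13958 = 0.083.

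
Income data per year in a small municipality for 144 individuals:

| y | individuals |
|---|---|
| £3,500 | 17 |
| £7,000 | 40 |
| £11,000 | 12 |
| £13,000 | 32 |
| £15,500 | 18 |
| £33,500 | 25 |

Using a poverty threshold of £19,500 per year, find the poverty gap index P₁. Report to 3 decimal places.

Below the line: 17×£3,500, 40×£7,000, 12×£11,000, 32×£13,000, 18×£15,500 (q = 119 of N = 144).
Gap ratios (z−y)/z: (19500−3500)/19500 = 0.8205 (×17); (19500−7000)/19500 = 0.6410 (×40); (19500−11000)/19500 = 0.4359 (×12); (19500−13000)/19500 = 0.3333 (×32); (19500−15500)/19500 = 0.2051 (×18).
Σ = 59.179487. Dividing by the full population N = 144 gives P₁ = 0.411.

0.411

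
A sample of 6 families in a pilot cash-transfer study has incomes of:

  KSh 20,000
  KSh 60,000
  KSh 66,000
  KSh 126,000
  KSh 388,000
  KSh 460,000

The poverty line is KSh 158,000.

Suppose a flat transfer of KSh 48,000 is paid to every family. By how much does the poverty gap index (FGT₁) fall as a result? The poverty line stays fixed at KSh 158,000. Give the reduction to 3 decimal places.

Before: below the line — KSh 20,000, KSh 60,000, KSh 66,000, KSh 126,000; poverty gap index (FGT₁) = 0.37975.
After the KSh 48,000 transfer: below the line — KSh 68,000, KSh 108,000, KSh 114,000; poverty gap index (FGT₁) = 0.19409.
Reduction = 0.37975 − 0.19409 = 0.186.

0.186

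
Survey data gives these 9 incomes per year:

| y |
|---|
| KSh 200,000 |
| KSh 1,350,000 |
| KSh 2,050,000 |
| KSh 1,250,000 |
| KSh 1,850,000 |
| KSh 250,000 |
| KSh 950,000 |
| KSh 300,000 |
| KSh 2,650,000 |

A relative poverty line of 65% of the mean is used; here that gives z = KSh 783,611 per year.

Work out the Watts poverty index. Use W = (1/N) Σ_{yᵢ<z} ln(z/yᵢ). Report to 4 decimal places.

Below the line: KSh 200,000, KSh 250,000, KSh 300,000 (q = 3 of N = 9).
ln(z/y) terms: ln(783611/200000) = 1.3656; ln(783611/250000) = 1.1425; ln(783611/300000) = 0.9601.
W = 3.468177 / 9 = 0.3854.

0.3854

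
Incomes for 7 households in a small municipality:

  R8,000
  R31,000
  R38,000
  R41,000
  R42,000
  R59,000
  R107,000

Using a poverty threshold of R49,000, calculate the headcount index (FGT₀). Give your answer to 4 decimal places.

0.7143

5 of the 7 households have income below R49,000.
H = 5/7 = 0.7143.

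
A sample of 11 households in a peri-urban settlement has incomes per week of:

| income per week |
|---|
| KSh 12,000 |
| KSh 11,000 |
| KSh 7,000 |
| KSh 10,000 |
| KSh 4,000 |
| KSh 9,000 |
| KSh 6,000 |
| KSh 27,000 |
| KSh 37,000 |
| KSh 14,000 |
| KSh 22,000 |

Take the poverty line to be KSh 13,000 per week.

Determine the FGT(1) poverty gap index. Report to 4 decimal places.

Incomes under z: KSh 4,000, KSh 6,000, KSh 7,000, KSh 9,000, KSh 10,000, KSh 11,000, KSh 12,000 (q = 7 of N = 11).
Gap ratios (z−y)/z: (13000−4000)/13000 = 0.6923; (13000−6000)/13000 = 0.5385; (13000−7000)/13000 = 0.4615; (13000−9000)/13000 = 0.3077; (13000−10000)/13000 = 0.2308; (13000−11000)/13000 = 0.1538; (13000−12000)/13000 = 0.0769.
Sum of shortfalls = 2.461538; P₁ averages over all N: 2.461538 / 11 = 0.2238.

0.2238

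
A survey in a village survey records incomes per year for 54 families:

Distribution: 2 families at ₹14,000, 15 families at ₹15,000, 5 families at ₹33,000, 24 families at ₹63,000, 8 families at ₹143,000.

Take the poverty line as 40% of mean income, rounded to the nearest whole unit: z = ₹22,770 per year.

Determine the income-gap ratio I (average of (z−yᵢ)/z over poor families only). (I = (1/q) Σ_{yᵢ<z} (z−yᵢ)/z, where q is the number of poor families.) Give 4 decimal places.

Incomes under z: 2×₹14,000, 15×₹15,000 (q = 17 of N = 54).
Shortfall ratios (z−y)/z: 0.3852 (×2), 0.3412 (×15); sum = 5.888889.
I averages over the q = 17 poor units only: 5.888889 / 17 = 0.3464.

0.3464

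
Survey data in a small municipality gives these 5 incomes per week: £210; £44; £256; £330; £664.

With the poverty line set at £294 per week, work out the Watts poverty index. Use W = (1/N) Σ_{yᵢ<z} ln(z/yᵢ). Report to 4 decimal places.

0.4749

Poor units: £44, £210, £256 (q = 3 of N = 5).
ln(z/y) terms: ln(294/44) = 1.8994; ln(294/210) = 0.3365; ln(294/256) = 0.1384.
W = 2.374265 / 5 = 0.4749.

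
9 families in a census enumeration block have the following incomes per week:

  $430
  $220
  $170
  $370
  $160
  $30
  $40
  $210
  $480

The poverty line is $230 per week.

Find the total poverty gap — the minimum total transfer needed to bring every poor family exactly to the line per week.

$550

Incomes under z: $30, $40, $160, $170, $210, $220 (q = 6 of N = 9).
Individual gaps: 230−30 = 200; 230−40 = 190; 230−160 = 70; 230−170 = 60; 230−210 = 20; 230−220 = 10.
Aggregate gap = $550.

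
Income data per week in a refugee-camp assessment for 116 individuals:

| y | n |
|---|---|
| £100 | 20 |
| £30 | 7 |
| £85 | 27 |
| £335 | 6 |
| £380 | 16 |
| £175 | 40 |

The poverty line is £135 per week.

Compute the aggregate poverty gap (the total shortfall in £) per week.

Below the line: 7×£30, 27×£85, 20×£100 (q = 54 of N = 116).
Individual gaps: 7×(135−30) = 735; 27×(135−85) = 1350; 20×(135−100) = 700.
Aggregate gap = £2,785.

£2,785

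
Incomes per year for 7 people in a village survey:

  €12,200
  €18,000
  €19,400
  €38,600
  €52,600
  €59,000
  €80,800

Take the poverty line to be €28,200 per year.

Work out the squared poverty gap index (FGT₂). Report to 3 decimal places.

0.079

Below z: €12,200, €18,000, €19,400 (q = 3 of N = 7).
Normalized shortfalls: (28200−12200)/28200 = 0.5674; (28200−18000)/28200 = 0.3617; (28200−19400)/28200 = 0.3121.
Squared: 0.3219; 0.1308; 0.0974.
Sum = 0.550123; P₂ = 0.550123 / 7 = 0.079.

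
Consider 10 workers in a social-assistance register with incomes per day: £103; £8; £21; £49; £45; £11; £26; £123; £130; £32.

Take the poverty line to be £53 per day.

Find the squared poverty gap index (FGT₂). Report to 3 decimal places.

0.216

Below z: £8, £11, £21, £26, £32, £45, £49 (q = 7 of N = 10).
Gap ratios (z−y)/z: (53−8)/53 = 0.8491; (53−11)/53 = 0.7925; (53−21)/53 = 0.6038; (53−26)/53 = 0.5094; (53−32)/53 = 0.3962; (53−45)/53 = 0.1509; (53−49)/53 = 0.0755.
Squared: 0.7209; 0.6280; 0.3645; 0.2595; 0.1570; 0.0228; 0.0057.
Sum = 2.158419; P₂ = 2.158419 / 10 = 0.216.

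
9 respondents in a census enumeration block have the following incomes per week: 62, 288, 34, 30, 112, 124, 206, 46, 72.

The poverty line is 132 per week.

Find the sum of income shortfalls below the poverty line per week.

444

Poor units: 30, 34, 46, 62, 72, 112, 124 (q = 7 of N = 9).
Individual gaps: 132−30 = 102; 132−34 = 98; 132−46 = 86; 132−62 = 70; 132−72 = 60; 132−112 = 20; 132−124 = 8.
Aggregate gap = 444.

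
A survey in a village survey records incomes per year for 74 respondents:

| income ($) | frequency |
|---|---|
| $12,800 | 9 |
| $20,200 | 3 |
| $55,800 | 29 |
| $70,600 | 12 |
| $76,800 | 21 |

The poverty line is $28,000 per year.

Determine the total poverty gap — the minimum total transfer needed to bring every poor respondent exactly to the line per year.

$160,200

Below the line: 9×$12,800, 3×$20,200 (q = 12 of N = 74).
Individual gaps: 9×(28000−12800) = 136800; 3×(28000−20200) = 23400.
Aggregate gap = $160,200.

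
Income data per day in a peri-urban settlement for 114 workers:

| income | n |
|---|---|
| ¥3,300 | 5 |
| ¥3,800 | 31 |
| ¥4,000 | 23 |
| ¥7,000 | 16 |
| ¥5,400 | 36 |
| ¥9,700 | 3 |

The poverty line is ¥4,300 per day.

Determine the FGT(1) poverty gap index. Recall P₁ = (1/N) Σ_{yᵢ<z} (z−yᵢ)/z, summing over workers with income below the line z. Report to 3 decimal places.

0.056

Below z: 5×¥3,300, 31×¥3,800, 23×¥4,000 (q = 59 of N = 114).
Normalized shortfalls: (4300−3300)/4300 = 0.2326 (×5); (4300−3800)/4300 = 0.1163 (×31); (4300−4000)/4300 = 0.0698 (×23).
Σ = 6.372093. Dividing by the full population N = 114 gives P₁ = 0.056.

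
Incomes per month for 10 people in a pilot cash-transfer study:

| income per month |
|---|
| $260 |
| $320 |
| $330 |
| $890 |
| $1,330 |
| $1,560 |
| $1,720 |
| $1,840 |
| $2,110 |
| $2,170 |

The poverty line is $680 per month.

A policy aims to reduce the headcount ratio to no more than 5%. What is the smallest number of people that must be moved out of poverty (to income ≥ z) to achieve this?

Currently q = 3 of N = 10 are below the line (H = 0.300).
A headcount ratio of at most 5% allows at most ⌊0.05 × 10⌋ = 0 poor people.
So at least 3 − 0 = 3 must be lifted.

3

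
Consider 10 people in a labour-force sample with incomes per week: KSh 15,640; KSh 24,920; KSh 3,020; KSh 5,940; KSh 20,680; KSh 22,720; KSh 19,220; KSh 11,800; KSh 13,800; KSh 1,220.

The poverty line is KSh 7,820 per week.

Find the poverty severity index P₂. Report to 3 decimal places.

0.115

Below z: KSh 1,220, KSh 3,020, KSh 5,940 (q = 3 of N = 10).
Normalized shortfalls: (7820−1220)/7820 = 0.8440; (7820−3020)/7820 = 0.6138; (7820−5940)/7820 = 0.2404.
Squared: 0.7123; 0.3768; 0.0578.
Sum = 1.146879; P₂ = 1.146879 / 10 = 0.115.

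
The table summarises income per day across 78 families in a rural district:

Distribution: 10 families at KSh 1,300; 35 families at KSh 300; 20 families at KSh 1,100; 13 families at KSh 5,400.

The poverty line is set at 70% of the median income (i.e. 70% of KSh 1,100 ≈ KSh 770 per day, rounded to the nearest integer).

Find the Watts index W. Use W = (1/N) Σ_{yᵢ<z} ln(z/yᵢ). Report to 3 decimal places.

Incomes under z: 35×KSh 300 (q = 35 of N = 78).
Log gaps: ln(770/300) = 0.9426 (×35).
W = 32.991281 / 78 = 0.423.

0.423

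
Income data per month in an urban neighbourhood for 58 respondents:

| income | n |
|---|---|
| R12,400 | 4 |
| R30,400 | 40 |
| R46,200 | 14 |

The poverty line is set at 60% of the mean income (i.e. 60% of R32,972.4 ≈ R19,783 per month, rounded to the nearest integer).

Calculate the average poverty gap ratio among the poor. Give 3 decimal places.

0.373

Poor units: 4×R12,400 (q = 4 of N = 58).
Shortfall ratios (z−y)/z: 0.3732 (×4); sum = 1.492797.
I averages over the q = 4 poor units only: 1.492797 / 4 = 0.373.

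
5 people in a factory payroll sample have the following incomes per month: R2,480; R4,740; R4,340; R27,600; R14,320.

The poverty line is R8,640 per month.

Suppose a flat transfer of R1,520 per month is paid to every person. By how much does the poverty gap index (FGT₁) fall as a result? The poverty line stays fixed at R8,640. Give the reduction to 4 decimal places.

Before: below the line — R2,480, R4,340, R4,740; poverty gap index (FGT₁) = 0.332407.
After the R1,520 transfer: below the line — R4,000, R5,860, R6,260; poverty gap index (FGT₁) = 0.226852.
Reduction = 0.332407 − 0.226852 = 0.1056.

0.1056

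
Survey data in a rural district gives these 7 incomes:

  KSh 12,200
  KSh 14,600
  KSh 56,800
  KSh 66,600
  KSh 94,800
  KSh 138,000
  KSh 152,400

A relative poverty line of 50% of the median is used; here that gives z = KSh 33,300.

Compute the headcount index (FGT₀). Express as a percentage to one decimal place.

2 of the 7 people have income below KSh 33,300.
H = 2/7 = 28.6%.

28.6%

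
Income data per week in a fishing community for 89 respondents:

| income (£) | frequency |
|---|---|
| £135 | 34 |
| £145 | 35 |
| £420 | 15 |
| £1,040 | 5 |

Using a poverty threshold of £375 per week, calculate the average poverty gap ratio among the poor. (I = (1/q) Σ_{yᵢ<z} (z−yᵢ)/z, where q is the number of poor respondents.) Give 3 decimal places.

0.626

Below the line: 34×£135, 35×£145 (q = 69 of N = 89).
Relative gaps: 0.6400 (×34), 0.6133 (×35); sum = 43.226667.
I averages over the q = 69 poor units only: 43.226667 / 69 = 0.626.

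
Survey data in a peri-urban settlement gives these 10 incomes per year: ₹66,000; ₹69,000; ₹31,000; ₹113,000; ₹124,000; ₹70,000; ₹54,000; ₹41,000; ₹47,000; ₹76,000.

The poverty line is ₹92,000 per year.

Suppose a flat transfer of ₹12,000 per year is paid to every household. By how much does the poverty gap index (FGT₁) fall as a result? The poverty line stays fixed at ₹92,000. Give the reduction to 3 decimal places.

Before: below the line — ₹31,000, ₹41,000, ₹47,000, ₹54,000, ₹66,000, ₹69,000, ₹70,000, ₹76,000; poverty gap index (FGT₁) = 0.30652.
After the ₹12,000 transfer: below the line — ₹43,000, ₹53,000, ₹59,000, ₹66,000, ₹78,000, ₹81,000, ₹82,000, ₹88,000; poverty gap index (FGT₁) = 0.20217.
Reduction = 0.30652 − 0.20217 = 0.104.

0.104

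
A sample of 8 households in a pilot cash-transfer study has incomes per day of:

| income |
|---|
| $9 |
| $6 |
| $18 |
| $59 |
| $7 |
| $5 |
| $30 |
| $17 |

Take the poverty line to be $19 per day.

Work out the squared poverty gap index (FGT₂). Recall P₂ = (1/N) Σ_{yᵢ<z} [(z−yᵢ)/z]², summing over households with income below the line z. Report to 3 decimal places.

0.213

Below the line: $5, $6, $7, $9, $17, $18 (q = 6 of N = 8).
Relative gaps: (19−5)/19 = 0.7368; (19−6)/19 = 0.6842; (19−7)/19 = 0.6316; (19−9)/19 = 0.5263; (19−17)/19 = 0.1053; (19−18)/19 = 0.0526.
Squared: 0.5429; 0.4681; 0.3989; 0.2770; 0.0111; 0.0028.
Sum = 1.700831; P₂ = 1.700831 / 8 = 0.213.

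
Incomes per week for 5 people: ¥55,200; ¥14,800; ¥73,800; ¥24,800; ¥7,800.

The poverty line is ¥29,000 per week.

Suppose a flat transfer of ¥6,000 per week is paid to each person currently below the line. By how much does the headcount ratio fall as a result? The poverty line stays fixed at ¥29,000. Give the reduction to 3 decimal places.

Before: below the line — ¥7,800, ¥14,800, ¥24,800; headcount ratio = 0.60000.
After the ¥6,000 transfer: below the line — ¥13,800, ¥20,800; headcount ratio = 0.40000.
Reduction = 0.60000 − 0.40000 = 0.200.

0.200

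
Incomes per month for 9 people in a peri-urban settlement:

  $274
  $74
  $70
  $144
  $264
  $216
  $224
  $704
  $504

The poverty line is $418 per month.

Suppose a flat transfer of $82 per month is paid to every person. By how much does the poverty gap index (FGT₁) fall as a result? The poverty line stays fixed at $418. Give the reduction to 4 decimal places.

Before: below the line — $70, $74, $144, $216, $224, $264, $274; poverty gap index (FGT₁) = 0.441255.
After the $82 transfer: below the line — $152, $156, $226, $298, $306, $346, $356; poverty gap index (FGT₁) = 0.288676.
Reduction = 0.441255 − 0.288676 = 0.1526.

0.1526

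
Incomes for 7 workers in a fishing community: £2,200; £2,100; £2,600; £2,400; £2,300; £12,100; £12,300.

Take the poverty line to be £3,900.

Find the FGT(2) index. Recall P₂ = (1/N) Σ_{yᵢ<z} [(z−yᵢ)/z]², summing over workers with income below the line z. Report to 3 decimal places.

0.119

Below the line: £2,100, £2,200, £2,300, £2,400, £2,600 (q = 5 of N = 7).
Normalized shortfalls: (3900−2100)/3900 = 0.4615; (3900−2200)/3900 = 0.4359; (3900−2300)/3900 = 0.4103; (3900−2400)/3900 = 0.3846; (3900−2600)/3900 = 0.3333.
Squared: 0.2130; 0.1900; 0.1683; 0.1479; 0.1111.
Sum = 0.830375; P₂ = 0.830375 / 7 = 0.119.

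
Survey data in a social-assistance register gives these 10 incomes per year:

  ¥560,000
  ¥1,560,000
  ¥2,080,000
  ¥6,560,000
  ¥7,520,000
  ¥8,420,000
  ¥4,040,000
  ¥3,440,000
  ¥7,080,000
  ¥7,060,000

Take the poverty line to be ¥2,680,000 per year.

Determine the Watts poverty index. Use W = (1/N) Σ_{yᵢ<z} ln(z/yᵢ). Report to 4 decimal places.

Below z: ¥560,000, ¥1,560,000, ¥2,080,000 (q = 3 of N = 10).
Log gaps: ln(2680000/560000) = 1.5656; ln(2680000/1560000) = 0.5411; ln(2680000/2080000) = 0.2534.
W = 2.360215 / 10 = 0.2360.

0.2360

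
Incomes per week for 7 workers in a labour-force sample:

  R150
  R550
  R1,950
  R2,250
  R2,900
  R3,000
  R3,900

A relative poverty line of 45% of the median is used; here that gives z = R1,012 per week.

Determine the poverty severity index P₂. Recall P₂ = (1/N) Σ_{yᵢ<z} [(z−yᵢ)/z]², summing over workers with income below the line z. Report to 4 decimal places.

Below z: R150, R550 (q = 2 of N = 7).
Normalized shortfalls: (1012−150)/1012 = 0.8518; (1012−550)/1012 = 0.4565.
Squared: 0.7255; 0.2084.
Sum = 0.933939; P₂ = 0.933939 / 7 = 0.1334.

0.1334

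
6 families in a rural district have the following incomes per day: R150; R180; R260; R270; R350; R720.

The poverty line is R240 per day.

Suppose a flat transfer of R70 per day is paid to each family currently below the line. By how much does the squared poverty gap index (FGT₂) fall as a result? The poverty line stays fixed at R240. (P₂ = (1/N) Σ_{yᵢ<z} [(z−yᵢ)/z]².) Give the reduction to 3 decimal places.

0.033

Before: below the line — R150, R180; squared poverty gap index (FGT₂) = 0.03385.
After the R70 transfer: below the line — R220; squared poverty gap index (FGT₂) = 0.00116.
Reduction = 0.03385 − 0.00116 = 0.033.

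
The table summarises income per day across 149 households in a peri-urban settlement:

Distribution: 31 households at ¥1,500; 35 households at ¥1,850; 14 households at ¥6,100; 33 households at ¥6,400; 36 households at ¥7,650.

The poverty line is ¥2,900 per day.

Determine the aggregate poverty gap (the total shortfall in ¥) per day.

Below z: 31×¥1,500, 35×¥1,850 (q = 66 of N = 149).
Individual gaps: 31×(2900−1500) = 43400; 35×(2900−1850) = 36750.
Aggregate gap = ¥80,150.

¥80,150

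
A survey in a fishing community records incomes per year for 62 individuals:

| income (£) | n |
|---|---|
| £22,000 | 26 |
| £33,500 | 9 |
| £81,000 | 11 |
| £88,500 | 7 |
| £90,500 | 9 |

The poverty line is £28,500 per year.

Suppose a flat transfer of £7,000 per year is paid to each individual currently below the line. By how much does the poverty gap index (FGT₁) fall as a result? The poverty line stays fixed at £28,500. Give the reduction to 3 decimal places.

Before: below the line — 26×£22,000; poverty gap index (FGT₁) = 0.09564.
After the £7,000 transfer: below the line — none; poverty gap index (FGT₁) = 0.00000.
Reduction = 0.09564 − 0.00000 = 0.096.

0.096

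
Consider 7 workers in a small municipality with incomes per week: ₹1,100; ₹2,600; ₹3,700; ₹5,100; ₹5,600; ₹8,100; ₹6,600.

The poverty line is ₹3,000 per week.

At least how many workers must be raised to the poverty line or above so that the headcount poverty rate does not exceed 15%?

Currently q = 2 of N = 7 are below the line (H = 0.286).
A headcount ratio of at most 15% allows at most ⌊0.15 × 7⌋ = 1 poor workers.
So at least 2 − 1 = 1 must be lifted.

1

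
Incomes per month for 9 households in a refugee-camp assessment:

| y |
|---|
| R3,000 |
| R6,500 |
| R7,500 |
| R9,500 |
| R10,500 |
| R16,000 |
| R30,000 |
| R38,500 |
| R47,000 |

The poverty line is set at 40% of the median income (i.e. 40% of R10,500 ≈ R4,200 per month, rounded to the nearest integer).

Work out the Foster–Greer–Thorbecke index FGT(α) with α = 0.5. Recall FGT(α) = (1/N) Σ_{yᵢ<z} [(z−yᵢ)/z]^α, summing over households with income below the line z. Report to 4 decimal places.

0.0594

Below z: R3,000 (q = 1 of N = 9).
Relative gaps: (4200−3000)/4200 = 0.2857.
Raised to α = 0.5: 0.53452.
Sum = 0.534522; FGT(0.5) = 0.534522 / 9 = 0.0594.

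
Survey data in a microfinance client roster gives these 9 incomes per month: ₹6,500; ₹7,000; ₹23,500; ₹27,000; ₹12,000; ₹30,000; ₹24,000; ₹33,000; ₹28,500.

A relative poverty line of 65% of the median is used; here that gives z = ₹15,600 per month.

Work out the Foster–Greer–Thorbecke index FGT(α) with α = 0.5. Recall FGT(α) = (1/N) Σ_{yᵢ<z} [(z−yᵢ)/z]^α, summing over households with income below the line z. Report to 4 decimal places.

0.2207

Incomes under z: ₹6,500, ₹7,000, ₹12,000 (q = 3 of N = 9).
Shortfall ratios: (15600−6500)/15600 = 0.5833; (15600−7000)/15600 = 0.5513; (15600−12000)/15600 = 0.2308.
Raised to α = 0.5: 0.76376; 0.74248; 0.48038.
Sum = 1.986631; FGT(0.5) = 1.986631 / 9 = 0.2207.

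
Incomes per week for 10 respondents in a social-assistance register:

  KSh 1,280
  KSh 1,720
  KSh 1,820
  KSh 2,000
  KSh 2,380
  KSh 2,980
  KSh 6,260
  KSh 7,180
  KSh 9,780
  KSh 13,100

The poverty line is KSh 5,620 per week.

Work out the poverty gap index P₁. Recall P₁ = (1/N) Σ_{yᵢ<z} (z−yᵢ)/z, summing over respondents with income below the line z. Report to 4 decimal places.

0.3833

Below the line: KSh 1,280, KSh 1,720, KSh 1,820, KSh 2,000, KSh 2,380, KSh 2,980 (q = 6 of N = 10).
Normalized shortfalls: (5620−1280)/5620 = 0.7722; (5620−1720)/5620 = 0.6940; (5620−1820)/5620 = 0.6762; (5620−2000)/5620 = 0.6441; (5620−2380)/5620 = 0.5765; (5620−2980)/5620 = 0.4698.
Σ = 3.832740. Dividing by the full population N = 10 gives P₁ = 0.3833.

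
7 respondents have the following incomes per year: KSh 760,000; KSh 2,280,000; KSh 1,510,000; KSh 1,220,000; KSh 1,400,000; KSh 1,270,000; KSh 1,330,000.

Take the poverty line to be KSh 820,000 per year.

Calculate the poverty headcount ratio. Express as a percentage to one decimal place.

14.3%

1 of the 7 respondents have income below KSh 820,000.
H = 1/7 = 14.3%.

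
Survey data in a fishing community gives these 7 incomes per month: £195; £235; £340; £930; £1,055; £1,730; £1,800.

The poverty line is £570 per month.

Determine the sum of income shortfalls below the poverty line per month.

Below the line: £195, £235, £340 (q = 3 of N = 7).
Individual gaps: 570−195 = 375; 570−235 = 335; 570−340 = 230.
Aggregate gap = £940.

£940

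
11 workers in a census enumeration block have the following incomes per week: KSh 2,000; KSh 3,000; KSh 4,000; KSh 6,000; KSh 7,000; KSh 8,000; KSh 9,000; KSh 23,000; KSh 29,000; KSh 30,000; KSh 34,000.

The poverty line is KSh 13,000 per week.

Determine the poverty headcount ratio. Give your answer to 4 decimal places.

7 of the 11 workers have income below KSh 13,000.
H = 7/11 = 0.6364.

0.6364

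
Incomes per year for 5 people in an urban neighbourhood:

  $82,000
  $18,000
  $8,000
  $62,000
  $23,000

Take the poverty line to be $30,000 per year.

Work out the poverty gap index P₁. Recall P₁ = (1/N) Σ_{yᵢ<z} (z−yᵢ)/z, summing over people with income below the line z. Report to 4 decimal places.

Incomes under z: $8,000, $18,000, $23,000 (q = 3 of N = 5).
Shortfall ratios: (30000−8000)/30000 = 0.7333; (30000−18000)/30000 = 0.4000; (30000−23000)/30000 = 0.2333.
Sum of shortfalls = 1.366667; P₁ averages over all N: 1.366667 / 5 = 0.2733.

0.2733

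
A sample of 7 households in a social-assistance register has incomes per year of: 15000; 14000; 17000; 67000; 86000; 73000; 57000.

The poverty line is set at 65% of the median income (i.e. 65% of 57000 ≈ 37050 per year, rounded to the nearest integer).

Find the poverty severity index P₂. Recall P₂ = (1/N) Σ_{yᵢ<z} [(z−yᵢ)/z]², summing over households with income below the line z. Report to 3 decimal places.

0.148

Poor units: 14000, 15000, 17000 (q = 3 of N = 7).
Gap ratios (z−y)/z: (37050−14000)/37050 = 0.6221; (37050−15000)/37050 = 0.5951; (37050−17000)/37050 = 0.5412.
Squared: 0.3870; 0.3542; 0.2929.
Sum = 1.034097; P₂ = 1.034097 / 7 = 0.148.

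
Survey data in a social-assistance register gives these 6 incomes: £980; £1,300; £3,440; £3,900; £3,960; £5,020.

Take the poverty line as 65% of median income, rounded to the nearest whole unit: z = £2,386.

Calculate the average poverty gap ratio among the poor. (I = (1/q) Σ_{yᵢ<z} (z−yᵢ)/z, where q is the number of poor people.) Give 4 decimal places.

0.5222

Below z: £980, £1,300 (q = 2 of N = 6).
Shortfall ratios (z−y)/z: 0.5893, 0.4552; sum = 1.044426.
I averages over the q = 2 poor units only: 1.044426 / 2 = 0.5222.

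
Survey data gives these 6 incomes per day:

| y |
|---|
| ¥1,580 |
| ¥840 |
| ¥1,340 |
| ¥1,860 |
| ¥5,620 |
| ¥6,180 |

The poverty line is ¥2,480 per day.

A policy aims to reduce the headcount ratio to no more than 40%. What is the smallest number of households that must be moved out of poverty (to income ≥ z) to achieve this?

2

Currently q = 4 of N = 6 are below the line (H = 0.667).
A headcount ratio of at most 40% allows at most ⌊0.40 × 6⌋ = 2 poor households.
So at least 4 − 2 = 2 must be lifted.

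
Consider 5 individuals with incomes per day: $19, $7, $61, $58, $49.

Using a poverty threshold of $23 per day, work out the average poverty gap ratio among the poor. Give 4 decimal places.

0.4348

Poor units: $7, $19 (q = 2 of N = 5).
Shortfall ratios (z−y)/z: 0.6957, 0.1739; sum = 0.869565.
The income-gap ratio divides by q (the poor only): 0.869565 / 2 = 0.4348.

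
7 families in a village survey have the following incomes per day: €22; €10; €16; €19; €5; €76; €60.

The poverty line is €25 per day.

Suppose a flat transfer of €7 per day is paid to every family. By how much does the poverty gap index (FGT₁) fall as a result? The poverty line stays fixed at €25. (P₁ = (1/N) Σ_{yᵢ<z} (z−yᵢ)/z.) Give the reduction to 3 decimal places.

Before: below the line — €5, €10, €16, €19, €22; poverty gap index (FGT₁) = 0.30286.
After the €7 transfer: below the line — €12, €17, €23; poverty gap index (FGT₁) = 0.13143.
Reduction = 0.30286 − 0.13143 = 0.171.

0.171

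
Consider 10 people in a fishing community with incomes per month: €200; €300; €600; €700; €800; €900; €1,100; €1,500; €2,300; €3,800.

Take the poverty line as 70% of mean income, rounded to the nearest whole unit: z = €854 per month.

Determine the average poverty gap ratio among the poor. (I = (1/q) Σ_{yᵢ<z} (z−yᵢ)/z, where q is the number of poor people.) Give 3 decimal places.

Poor units: €200, €300, €600, €700, €800 (q = 5 of N = 10).
Shortfall ratios (z−y)/z: 0.7658, 0.6487, 0.2974, 0.1803, 0.0632; sum = 1.955504.
The income-gap ratio divides by q (the poor only): 1.955504 / 5 = 0.391.

0.391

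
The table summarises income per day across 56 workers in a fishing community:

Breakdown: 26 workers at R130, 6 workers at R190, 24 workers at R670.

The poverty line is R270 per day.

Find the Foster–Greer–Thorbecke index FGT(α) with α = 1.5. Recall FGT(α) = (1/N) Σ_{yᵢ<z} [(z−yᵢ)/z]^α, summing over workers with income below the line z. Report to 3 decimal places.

0.191

Below z: 26×R130, 6×R190 (q = 32 of N = 56).
Relative gaps: (270−130)/270 = 0.5185 (×26); (270−190)/270 = 0.2963 (×6).
Raised to α = 1.5: 0.37338 (×26); 0.16128 (×6).
Sum = 10.675476; FGT(1.5) = 10.675476 / 56 = 0.191.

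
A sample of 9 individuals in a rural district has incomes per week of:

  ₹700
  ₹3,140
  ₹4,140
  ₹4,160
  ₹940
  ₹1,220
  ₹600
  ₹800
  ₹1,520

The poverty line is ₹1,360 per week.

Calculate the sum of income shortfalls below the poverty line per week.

Poor units: ₹600, ₹700, ₹800, ₹940, ₹1,220 (q = 5 of N = 9).
Individual gaps: 1360−600 = 760; 1360−700 = 660; 1360−800 = 560; 1360−940 = 420; 1360−1220 = 140.
Aggregate gap = ₹2,540.

₹2,540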